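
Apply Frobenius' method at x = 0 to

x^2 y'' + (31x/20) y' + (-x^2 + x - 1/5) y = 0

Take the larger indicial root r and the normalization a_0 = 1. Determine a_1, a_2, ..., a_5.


Write in Frobenius form y'' + (p(x)/x) y' + (q(x)/x^2) y = 0:
  p(x) = 31/20,  q(x) = -x^2 + x - 1/5.
Indicial equation: r(r-1) + (31/20) r + (-1/5) = 0 -> roots r_1 = 1/4, r_2 = -4/5.
Take r = r_1 = 1/4. Let y(x) = x^r sum_{n>=0} a_n x^n with a_0 = 1.
Substitute y = x^r sum a_n x^n and match x^{r+n}. The recurrence is
  D(n) a_n + 1 a_{n-1} - 1 a_{n-2} = 0,  where D(n) = (r+n)(r+n-1) + (31/20)(r+n) + (-1/5).
  a_n = [-1 a_{n-1} + 1 a_{n-2}] / D(n).
Since the indicial polynomial factors as (r - r_1)(r - r_2), D(n) = (r_1 + n - r_1)(r_1 + n - r_2) = n(n + 21/20).
Evaluating step by step (a_0 = 1):
  n = 1: D(1) = 1(1 + 21/20) = 41/20; numerator = -1(1) = -1; a_1 = (-1)/(41/20) = -20/41
  n = 2: D(2) = 2(2 + 21/20) = 61/10; numerator = -1(-20/41) + 1(1) = 61/41; a_2 = (61/41)/(61/10) = 10/41
  n = 3: D(3) = 3(3 + 21/20) = 243/20; numerator = -1(10/41) + 1(-20/41) = -30/41; a_3 = (-30/41)/(243/20) = -200/3321
  n = 4: D(4) = 4(4 + 21/20) = 101/5; numerator = -1(-200/3321) + 1(10/41) = 1010/3321; a_4 = (1010/3321)/(101/5) = 50/3321
  n = 5: D(5) = 5(5 + 21/20) = 121/4; numerator = -1(50/3321) + 1(-200/3321) = -250/3321; a_5 = (-250/3321)/(121/4) = -1000/401841

r = 1/4; a_0 = 1; a_1 = -20/41; a_2 = 10/41; a_3 = -200/3321; a_4 = 50/3321; a_5 = -1000/401841


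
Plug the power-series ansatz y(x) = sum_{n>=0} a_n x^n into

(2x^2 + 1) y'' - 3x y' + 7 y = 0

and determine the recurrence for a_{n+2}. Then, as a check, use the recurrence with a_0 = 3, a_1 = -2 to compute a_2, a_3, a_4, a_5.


Substitute y = sum_n a_n x^n.
(1 + 2 x^2) y'' contributes (n+2)(n+1) a_{n+2} + 2 n(n-1) a_n at x^n.
-3 x y'(x) contributes -3 n a_n at x^n.
7 y(x) contributes 7 a_n at x^n.
Matching x^n: (n+2)(n+1) a_{n+2} + (2 n(n-1) - 3 n + 7) a_n = 0.
Thus a_{n+2} = (-2 n(n-1) + 3 n - 7) / ((n+1)(n+2)) * a_n.

Check with a_0 = 3, a_1 = -2 (apply the recurrence for n = 0, 1, 2, 3): a_0 = 3, a_1 = -2, a_2 = -21/2, a_3 = 4/3, a_4 = 35/8, a_5 = -2/3.

a_(n+2) = (-2 n(n-1) + 3 n - 7) / ((n+1)(n+2)) * a_n; check: a_0 = 3, a_1 = -2, a_2 = -21/2, a_3 = 4/3, a_4 = 35/8, a_5 = -2/3


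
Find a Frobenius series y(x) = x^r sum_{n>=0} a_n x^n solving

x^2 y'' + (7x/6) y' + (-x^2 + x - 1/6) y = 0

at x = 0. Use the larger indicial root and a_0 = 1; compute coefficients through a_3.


Write in Frobenius form y'' + (p(x)/x) y' + (q(x)/x^2) y = 0:
  p(x) = 7/6,  q(x) = -x^2 + x - 1/6.
Indicial equation: r(r-1) + (7/6) r + (-1/6) = 0 -> roots r_1 = 1/3, r_2 = -1/2.
Take r = r_1 = 1/3. Let y(x) = x^r sum_{n>=0} a_n x^n with a_0 = 1.
Substitute y = x^r sum a_n x^n and match x^{r+n}. The recurrence is
  D(n) a_n + 1 a_{n-1} - 1 a_{n-2} = 0,  where D(n) = (r+n)(r+n-1) + (7/6)(r+n) + (-1/6).
  a_n = [-1 a_{n-1} + 1 a_{n-2}] / D(n).
Since the indicial polynomial factors as (r - r_1)(r - r_2), D(n) = (r_1 + n - r_1)(r_1 + n - r_2) = n(n + 5/6).
Evaluating step by step (a_0 = 1):
  n = 1: D(1) = 1(1 + 5/6) = 11/6; numerator = -1(1) = -1; a_1 = (-1)/(11/6) = -6/11
  n = 2: D(2) = 2(2 + 5/6) = 17/3; numerator = -1(-6/11) + 1(1) = 17/11; a_2 = (17/11)/(17/3) = 3/11
  n = 3: D(3) = 3(3 + 5/6) = 23/2; numerator = -1(3/11) + 1(-6/11) = -9/11; a_3 = (-9/11)/(23/2) = -18/253

r = 1/3; a_0 = 1; a_1 = -6/11; a_2 = 3/11; a_3 = -18/253


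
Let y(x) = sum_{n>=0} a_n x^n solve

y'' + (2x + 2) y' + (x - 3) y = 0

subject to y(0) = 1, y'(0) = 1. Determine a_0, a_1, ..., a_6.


Ansatz: y(x) = sum_{n>=0} a_n x^n, so y'(x) = sum_{n>=1} n a_n x^(n-1) and y''(x) = sum_{n>=2} n(n-1) a_n x^(n-2).
Substitute into P(x) y'' + Q(x) y' + R(x) y = 0 with P(x) = 1, Q(x) = 2x + 2, R(x) = x - 3, and match powers of x.
Initial conditions: a_0 = 1, a_1 = 1.
Setting the coefficient of each power of x to zero and solving order by order (substituting the coefficients already found):
  x^0: 2 a_2 + 2 a_1 - 3 a_0 = 0  ->  2 a_2 = -2 a_1 + 3 a_0 = 1  ->  a_2 = 1/2
  x^1: 6 a_3 + 4 a_2 - a_1 + a_0 = 0  ->  6 a_3 = -4 a_2 + a_1 - a_0 = -2  ->  a_3 = -1/3
  x^2: 12 a_4 + 6 a_3 + a_2 + a_1 = 0  ->  12 a_4 = -6 a_3 - a_2 - a_1 = 1/2  ->  a_4 = 1/24
  x^3: 20 a_5 + 8 a_4 + 3 a_3 + a_2 = 0  ->  20 a_5 = -8 a_4 - 3 a_3 - a_2 = 1/6  ->  a_5 = 1/120
  x^4: 30 a_6 + 10 a_5 + 5 a_4 + a_3 = 0  ->  30 a_6 = -10 a_5 - 5 a_4 - a_3 = 1/24  ->  a_6 = 1/720
Truncated series: y(x) = 1 + x + (1/2) x^2 - (1/3) x^3 + (1/24) x^4 + (1/120) x^5 + (1/720) x^6 + O(x^7).

a_0 = 1; a_1 = 1; a_2 = 1/2; a_3 = -1/3; a_4 = 1/24; a_5 = 1/120; a_6 = 1/720


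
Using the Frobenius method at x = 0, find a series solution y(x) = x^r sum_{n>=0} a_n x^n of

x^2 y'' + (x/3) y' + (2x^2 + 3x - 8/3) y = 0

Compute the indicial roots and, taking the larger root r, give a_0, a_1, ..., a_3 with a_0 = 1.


Write in Frobenius form y'' + (p(x)/x) y' + (q(x)/x^2) y = 0:
  p(x) = 1/3,  q(x) = 2x^2 + 3x - 8/3.
Indicial equation: r(r-1) + (1/3) r + (-8/3) = 0 -> roots r_1 = 2, r_2 = -4/3.
Take r = r_1 = 2. Let y(x) = x^r sum_{n>=0} a_n x^n with a_0 = 1.
Substitute y = x^r sum a_n x^n and match x^{r+n}. The recurrence is
  D(n) a_n + 3 a_{n-1} + 2 a_{n-2} = 0,  where D(n) = (r+n)(r+n-1) + (1/3)(r+n) + (-8/3).
  a_n = [-3 a_{n-1} - 2 a_{n-2}] / D(n).
Since the indicial polynomial factors as (r - r_1)(r - r_2), D(n) = (r_1 + n - r_1)(r_1 + n - r_2) = n(n + 10/3).
Evaluating step by step (a_0 = 1):
  n = 1: D(1) = 1(1 + 10/3) = 13/3; numerator = -3(1) = -3; a_1 = (-3)/(13/3) = -9/13
  n = 2: D(2) = 2(2 + 10/3) = 32/3; numerator = -3(-9/13) - 2(1) = 1/13; a_2 = (1/13)/(32/3) = 3/416
  n = 3: D(3) = 3(3 + 10/3) = 19; numerator = -3(3/416) - 2(-9/13) = 567/416; a_3 = (567/416)/(19) = 567/7904

r = 2; a_0 = 1; a_1 = -9/13; a_2 = 3/416; a_3 = 567/7904


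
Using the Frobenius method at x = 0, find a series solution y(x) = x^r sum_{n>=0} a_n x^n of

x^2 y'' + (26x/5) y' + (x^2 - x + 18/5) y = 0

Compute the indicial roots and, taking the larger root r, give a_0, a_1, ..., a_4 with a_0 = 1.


Write in Frobenius form y'' + (p(x)/x) y' + (q(x)/x^2) y = 0:
  p(x) = 26/5,  q(x) = x^2 - x + 18/5.
Indicial equation: r(r-1) + (26/5) r + (18/5) = 0 -> roots r_1 = -6/5, r_2 = -3.
Take r = r_1 = -6/5. Let y(x) = x^r sum_{n>=0} a_n x^n with a_0 = 1.
Substitute y = x^r sum a_n x^n and match x^{r+n}. The recurrence is
  D(n) a_n - 1 a_{n-1} + 1 a_{n-2} = 0,  where D(n) = (r+n)(r+n-1) + (26/5)(r+n) + (18/5).
  a_n = [1 a_{n-1} - 1 a_{n-2}] / D(n).
Since the indicial polynomial factors as (r - r_1)(r - r_2), D(n) = (r_1 + n - r_1)(r_1 + n - r_2) = n(n + 9/5).
Evaluating step by step (a_0 = 1):
  n = 1: D(1) = 1(1 + 9/5) = 14/5; numerator = 1(1) = 1; a_1 = (1)/(14/5) = 5/14
  n = 2: D(2) = 2(2 + 9/5) = 38/5; numerator = 1(5/14) - 1(1) = -9/14; a_2 = (-9/14)/(38/5) = -45/532
  n = 3: D(3) = 3(3 + 9/5) = 72/5; numerator = 1(-45/532) - 1(5/14) = -235/532; a_3 = (-235/532)/(72/5) = -1175/38304
  n = 4: D(4) = 4(4 + 9/5) = 116/5; numerator = 1(-1175/38304) - 1(-45/532) = 295/5472; a_4 = (295/5472)/(116/5) = 1475/634752

r = -6/5; a_0 = 1; a_1 = 5/14; a_2 = -45/532; a_3 = -1175/38304; a_4 = 1475/634752


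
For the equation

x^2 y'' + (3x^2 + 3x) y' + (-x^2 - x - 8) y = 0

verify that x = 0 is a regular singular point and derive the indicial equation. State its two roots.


Divide by x^2 to reach normal form y'' + P_1(x) y' + P_2(x) y = 0 with P_1(x) = 3 + 3/x and P_2(x) = -1 - 1/x - 8/x^2.
x = 0 is a singular point because the y'-coefficient 3 + 3/x has a pole at x = 0 and the y-coefficient -1 - 1/x - 8/x^2 has a pole at x = 0.
It is a regular singular point because x P_1(x) = p(x) = 3x + 3 and x^2 P_2(x) = q(x) = -x^2 - x - 8 are polynomials, hence analytic at x = 0.
p(0) = 3,  q(0) = -8.
Indicial equation: r(r-1) + p(0) r + q(0) = 0, i.e. r^2 + (p(0) - 1) r + q(0) = 0, i.e. r^2 + 2 r - 8 = 0.
Discriminant: (2)^2 - 4(-8) = 36, so r = (-2 ± 6)/2.
Solving: r_1 = 2, r_2 = -4.

indicial: r^2 + 2 r - 8 = 0; roots r_1 = 2, r_2 = -4


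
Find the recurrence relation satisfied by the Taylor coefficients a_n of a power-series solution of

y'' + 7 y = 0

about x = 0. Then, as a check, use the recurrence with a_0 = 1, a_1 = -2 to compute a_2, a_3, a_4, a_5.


Substitute y = sum_n a_n x^n into y'' + (const) y = 0.
y''(x) = sum_{n>=0} (n+2)(n+1) a_{n+2} x^n.
The ODE becomes sum_n [(n+2)(n+1) a_{n+2} + 7 a_n] x^n = 0.
Setting each coefficient to zero gives the recurrence:
  (n+2)(n+1) a_{n+2} + 7 a_n = 0,
  a_{n+2} = -7 / ((n+1)(n+2)) a_n.

Check with a_0 = 1, a_1 = -2 (apply the recurrence for n = 0, 1, 2, 3): a_0 = 1, a_1 = -2, a_2 = -7/2, a_3 = 7/3, a_4 = 49/24, a_5 = -49/60.

a_{n+2} = -7/((n+1)(n+2)) * a_n; check: a_0 = 1, a_1 = -2, a_2 = -7/2, a_3 = 7/3, a_4 = 49/24, a_5 = -49/60


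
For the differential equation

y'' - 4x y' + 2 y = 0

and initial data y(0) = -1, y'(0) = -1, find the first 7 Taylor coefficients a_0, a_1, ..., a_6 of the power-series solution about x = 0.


Ansatz: y(x) = sum_{n>=0} a_n x^n, so y'(x) = sum_{n>=1} n a_n x^(n-1) and y''(x) = sum_{n>=2} n(n-1) a_n x^(n-2).
Substitute into P(x) y'' + Q(x) y' + R(x) y = 0 with P(x) = 1, Q(x) = -4x, R(x) = 2, and match powers of x.
Initial conditions: a_0 = -1, a_1 = -1.
Setting the coefficient of each power of x to zero and solving order by order (substituting the coefficients already found):
  x^0: 2 a_2 + 2 a_0 = 0  ->  2 a_2 = -2 a_0 = 2  ->  a_2 = 1
  x^1: 6 a_3 - 2 a_1 = 0  ->  6 a_3 = 2 a_1 = -2  ->  a_3 = -1/3
  x^2: 12 a_4 - 6 a_2 = 0  ->  12 a_4 = 6 a_2 = 6  ->  a_4 = 1/2
  x^3: 20 a_5 - 10 a_3 = 0  ->  20 a_5 = 10 a_3 = -10/3  ->  a_5 = -1/6
  x^4: 30 a_6 - 14 a_4 = 0  ->  30 a_6 = 14 a_4 = 7  ->  a_6 = 7/30
Truncated series: y(x) = -1 - x + x^2 - (1/3) x^3 + (1/2) x^4 - (1/6) x^5 + (7/30) x^6 + O(x^7).

a_0 = -1; a_1 = -1; a_2 = 1; a_3 = -1/3; a_4 = 1/2; a_5 = -1/6; a_6 = 7/30


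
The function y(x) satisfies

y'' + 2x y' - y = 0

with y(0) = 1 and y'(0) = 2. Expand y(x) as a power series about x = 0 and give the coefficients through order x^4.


Ansatz: y(x) = sum_{n>=0} a_n x^n, so y'(x) = sum_{n>=1} n a_n x^(n-1) and y''(x) = sum_{n>=2} n(n-1) a_n x^(n-2).
Substitute into P(x) y'' + Q(x) y' + R(x) y = 0 with P(x) = 1, Q(x) = 2x, R(x) = -1, and match powers of x.
Initial conditions: a_0 = 1, a_1 = 2.
Setting the coefficient of each power of x to zero and solving order by order (substituting the coefficients already found):
  x^0: 2 a_2 - a_0 = 0  ->  2 a_2 = a_0 = 1  ->  a_2 = 1/2
  x^1: 6 a_3 + a_1 = 0  ->  6 a_3 = -a_1 = -2  ->  a_3 = -1/3
  x^2: 12 a_4 + 3 a_2 = 0  ->  12 a_4 = -3 a_2 = -3/2  ->  a_4 = -1/8
Truncated series: y(x) = 1 + 2 x + (1/2) x^2 - (1/3) x^3 - (1/8) x^4 + O(x^5).

a_0 = 1; a_1 = 2; a_2 = 1/2; a_3 = -1/3; a_4 = -1/8


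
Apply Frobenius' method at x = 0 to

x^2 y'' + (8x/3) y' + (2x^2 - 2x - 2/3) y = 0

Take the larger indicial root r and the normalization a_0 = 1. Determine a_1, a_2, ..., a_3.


Write in Frobenius form y'' + (p(x)/x) y' + (q(x)/x^2) y = 0:
  p(x) = 8/3,  q(x) = 2x^2 - 2x - 2/3.
Indicial equation: r(r-1) + (8/3) r + (-2/3) = 0 -> roots r_1 = 1/3, r_2 = -2.
Take r = r_1 = 1/3. Let y(x) = x^r sum_{n>=0} a_n x^n with a_0 = 1.
Substitute y = x^r sum a_n x^n and match x^{r+n}. The recurrence is
  D(n) a_n - 2 a_{n-1} + 2 a_{n-2} = 0,  where D(n) = (r+n)(r+n-1) + (8/3)(r+n) + (-2/3).
  a_n = [2 a_{n-1} - 2 a_{n-2}] / D(n).
Since the indicial polynomial factors as (r - r_1)(r - r_2), D(n) = (r_1 + n - r_1)(r_1 + n - r_2) = n(n + 7/3).
Evaluating step by step (a_0 = 1):
  n = 1: D(1) = 1(1 + 7/3) = 10/3; numerator = 2(1) = 2; a_1 = (2)/(10/3) = 3/5
  n = 2: D(2) = 2(2 + 7/3) = 26/3; numerator = 2(3/5) - 2(1) = -4/5; a_2 = (-4/5)/(26/3) = -6/65
  n = 3: D(3) = 3(3 + 7/3) = 16; numerator = 2(-6/65) - 2(3/5) = -18/13; a_3 = (-18/13)/(16) = -9/104

r = 1/3; a_0 = 1; a_1 = 3/5; a_2 = -6/65; a_3 = -9/104


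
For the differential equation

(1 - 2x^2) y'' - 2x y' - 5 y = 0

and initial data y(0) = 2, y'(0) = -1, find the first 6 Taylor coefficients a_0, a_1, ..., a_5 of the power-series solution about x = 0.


Ansatz: y(x) = sum_{n>=0} a_n x^n, so y'(x) = sum_{n>=1} n a_n x^(n-1) and y''(x) = sum_{n>=2} n(n-1) a_n x^(n-2).
Substitute into P(x) y'' + Q(x) y' + R(x) y = 0 with P(x) = 1 - 2x^2, Q(x) = -2x, R(x) = -5, and match powers of x.
Initial conditions: a_0 = 2, a_1 = -1.
Setting the coefficient of each power of x to zero and solving order by order (substituting the coefficients already found):
  x^0: 2 a_2 - 5 a_0 = 0  ->  2 a_2 = 5 a_0 = 10  ->  a_2 = 5
  x^1: 6 a_3 - 7 a_1 = 0  ->  6 a_3 = 7 a_1 = -7  ->  a_3 = -7/6
  x^2: 12 a_4 - 13 a_2 = 0  ->  12 a_4 = 13 a_2 = 65  ->  a_4 = 65/12
  x^3: 20 a_5 - 23 a_3 = 0  ->  20 a_5 = 23 a_3 = -161/6  ->  a_5 = -161/120
Truncated series: y(x) = 2 - x + 5 x^2 - (7/6) x^3 + (65/12) x^4 - (161/120) x^5 + O(x^6).

a_0 = 2; a_1 = -1; a_2 = 5; a_3 = -7/6; a_4 = 65/12; a_5 = -161/120


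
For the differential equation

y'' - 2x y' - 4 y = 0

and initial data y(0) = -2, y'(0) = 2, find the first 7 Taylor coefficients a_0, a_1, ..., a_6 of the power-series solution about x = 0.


Ansatz: y(x) = sum_{n>=0} a_n x^n, so y'(x) = sum_{n>=1} n a_n x^(n-1) and y''(x) = sum_{n>=2} n(n-1) a_n x^(n-2).
Substitute into P(x) y'' + Q(x) y' + R(x) y = 0 with P(x) = 1, Q(x) = -2x, R(x) = -4, and match powers of x.
Initial conditions: a_0 = -2, a_1 = 2.
Setting the coefficient of each power of x to zero and solving order by order (substituting the coefficients already found):
  x^0: 2 a_2 - 4 a_0 = 0  ->  2 a_2 = 4 a_0 = -8  ->  a_2 = -4
  x^1: 6 a_3 - 6 a_1 = 0  ->  6 a_3 = 6 a_1 = 12  ->  a_3 = 2
  x^2: 12 a_4 - 8 a_2 = 0  ->  12 a_4 = 8 a_2 = -32  ->  a_4 = -8/3
  x^3: 20 a_5 - 10 a_3 = 0  ->  20 a_5 = 10 a_3 = 20  ->  a_5 = 1
  x^4: 30 a_6 - 12 a_4 = 0  ->  30 a_6 = 12 a_4 = -32  ->  a_6 = -16/15
Truncated series: y(x) = -2 + 2 x - 4 x^2 + 2 x^3 - (8/3) x^4 + x^5 - (16/15) x^6 + O(x^7).

a_0 = -2; a_1 = 2; a_2 = -4; a_3 = 2; a_4 = -8/3; a_5 = 1; a_6 = -16/15


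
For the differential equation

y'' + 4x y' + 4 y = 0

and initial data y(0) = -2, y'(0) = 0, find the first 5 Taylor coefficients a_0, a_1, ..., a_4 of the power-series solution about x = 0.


Ansatz: y(x) = sum_{n>=0} a_n x^n, so y'(x) = sum_{n>=1} n a_n x^(n-1) and y''(x) = sum_{n>=2} n(n-1) a_n x^(n-2).
Substitute into P(x) y'' + Q(x) y' + R(x) y = 0 with P(x) = 1, Q(x) = 4x, R(x) = 4, and match powers of x.
Initial conditions: a_0 = -2, a_1 = 0.
Setting the coefficient of each power of x to zero and solving order by order (substituting the coefficients already found):
  x^0: 2 a_2 + 4 a_0 = 0  ->  2 a_2 = -4 a_0 = 8  ->  a_2 = 4
  x^1: 6 a_3 + 8 a_1 = 0  ->  6 a_3 = -8 a_1 = 0  ->  a_3 = 0
  x^2: 12 a_4 + 12 a_2 = 0  ->  12 a_4 = -12 a_2 = -48  ->  a_4 = -4
Truncated series: y(x) = -2 + 4 x^2 - 4 x^4 + O(x^5).

a_0 = -2; a_1 = 0; a_2 = 4; a_3 = 0; a_4 = -4


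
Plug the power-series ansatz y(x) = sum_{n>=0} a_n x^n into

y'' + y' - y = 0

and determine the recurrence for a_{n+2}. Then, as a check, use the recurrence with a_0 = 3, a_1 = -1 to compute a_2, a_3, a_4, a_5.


Substitute y = sum_n a_n x^n.
y''(x) has coefficient (n+2)(n+1) a_{n+2} at x^n;
y'(x) has coefficient (n+1) a_{n+1} at x^n;
-y(x) has coefficient -1 a_n at x^n.
Matching x^n: (n+2)(n+1) a_{n+2} + (n+1) a_{n+1} - 1 a_n = 0.
Thus a_{n+2} = [-(n+1) a_{n+1} + 1 a_n] / ((n+1)(n+2)).

Check with a_0 = 3, a_1 = -1 (apply the recurrence for n = 0, 1, 2, 3): a_0 = 3, a_1 = -1, a_2 = 2, a_3 = -5/6, a_4 = 3/8, a_5 = -7/60.

a_(n+2) = [-(n+1) a_(n+1) + 1 a_n] / ((n+1)(n+2)); check: a_0 = 3, a_1 = -1, a_2 = 2, a_3 = -5/6, a_4 = 3/8, a_5 = -7/60


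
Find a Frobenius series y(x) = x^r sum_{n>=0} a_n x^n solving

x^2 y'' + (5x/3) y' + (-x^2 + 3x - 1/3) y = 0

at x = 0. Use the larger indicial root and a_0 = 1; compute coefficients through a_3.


Write in Frobenius form y'' + (p(x)/x) y' + (q(x)/x^2) y = 0:
  p(x) = 5/3,  q(x) = -x^2 + 3x - 1/3.
Indicial equation: r(r-1) + (5/3) r + (-1/3) = 0 -> roots r_1 = 1/3, r_2 = -1.
Take r = r_1 = 1/3. Let y(x) = x^r sum_{n>=0} a_n x^n with a_0 = 1.
Substitute y = x^r sum a_n x^n and match x^{r+n}. The recurrence is
  D(n) a_n + 3 a_{n-1} - 1 a_{n-2} = 0,  where D(n) = (r+n)(r+n-1) + (5/3)(r+n) + (-1/3).
  a_n = [-3 a_{n-1} + 1 a_{n-2}] / D(n).
Since the indicial polynomial factors as (r - r_1)(r - r_2), D(n) = (r_1 + n - r_1)(r_1 + n - r_2) = n(n + 4/3).
Evaluating step by step (a_0 = 1):
  n = 1: D(1) = 1(1 + 4/3) = 7/3; numerator = -3(1) = -3; a_1 = (-3)/(7/3) = -9/7
  n = 2: D(2) = 2(2 + 4/3) = 20/3; numerator = -3(-9/7) + 1(1) = 34/7; a_2 = (34/7)/(20/3) = 51/70
  n = 3: D(3) = 3(3 + 4/3) = 13; numerator = -3(51/70) + 1(-9/7) = -243/70; a_3 = (-243/70)/(13) = -243/910

r = 1/3; a_0 = 1; a_1 = -9/7; a_2 = 51/70; a_3 = -243/910


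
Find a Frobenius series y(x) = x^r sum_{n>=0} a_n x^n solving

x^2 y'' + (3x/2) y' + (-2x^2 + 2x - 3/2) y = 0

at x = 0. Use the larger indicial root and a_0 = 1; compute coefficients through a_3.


Write in Frobenius form y'' + (p(x)/x) y' + (q(x)/x^2) y = 0:
  p(x) = 3/2,  q(x) = -2x^2 + 2x - 3/2.
Indicial equation: r(r-1) + (3/2) r + (-3/2) = 0 -> roots r_1 = 1, r_2 = -3/2.
Take r = r_1 = 1. Let y(x) = x^r sum_{n>=0} a_n x^n with a_0 = 1.
Substitute y = x^r sum a_n x^n and match x^{r+n}. The recurrence is
  D(n) a_n + 2 a_{n-1} - 2 a_{n-2} = 0,  where D(n) = (r+n)(r+n-1) + (3/2)(r+n) + (-3/2).
  a_n = [-2 a_{n-1} + 2 a_{n-2}] / D(n).
Since the indicial polynomial factors as (r - r_1)(r - r_2), D(n) = (r_1 + n - r_1)(r_1 + n - r_2) = n(n + 5/2).
Evaluating step by step (a_0 = 1):
  n = 1: D(1) = 1(1 + 5/2) = 7/2; numerator = -2(1) = -2; a_1 = (-2)/(7/2) = -4/7
  n = 2: D(2) = 2(2 + 5/2) = 9; numerator = -2(-4/7) + 2(1) = 22/7; a_2 = (22/7)/(9) = 22/63
  n = 3: D(3) = 3(3 + 5/2) = 33/2; numerator = -2(22/63) + 2(-4/7) = -116/63; a_3 = (-116/63)/(33/2) = -232/2079

r = 1; a_0 = 1; a_1 = -4/7; a_2 = 22/63; a_3 = -232/2079


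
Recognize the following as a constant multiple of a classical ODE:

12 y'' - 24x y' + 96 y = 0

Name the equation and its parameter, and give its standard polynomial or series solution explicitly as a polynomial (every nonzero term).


All three coefficients share the factor 12; dividing through by 12 gives  y'' - 2x y' + 8 y = 0.
This matches the Hermite equation y'' - 2x y' + 2n y = 0 with 2n = 8, so n = 4; the polynomial solution is H_4(x).
With y = sum_k a_k x^k, matching x^k gives (k+2)(k+1) a_{k+2} = 2(k - n) a_k = 2(k - 4) a_k. The right side vanishes at k = 4, so the series with the parity of 4 terminates at degree 4.
Standard normalization: leading coefficient of H_n is 2^n, so a_4 = 2^4 = 16. Work downward with a_k = (k+1)(k+2) a_{k+2} / (2(k - n)):
  a_2 = (3)(4)(16) / (2(2 - 4)) = 192/(-4) = -48
  a_0 = (1)(2)(-48) / (2(0 - 4)) = -96/(-8) = 12
Hence H_4(x) = 16 x^4 - 48 x^2 + 12.

H_4(x); series = 16 x^4 - 48 x^2 + 12


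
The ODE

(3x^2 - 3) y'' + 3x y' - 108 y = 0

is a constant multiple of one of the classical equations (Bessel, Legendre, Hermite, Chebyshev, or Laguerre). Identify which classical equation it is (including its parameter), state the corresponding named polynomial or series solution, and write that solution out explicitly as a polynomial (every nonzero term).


All three coefficients share the factor -3; dividing through by -3 gives  (1 - x^2) y'' - x y' + 36 y = 0.
This matches the Chebyshev equation (1 - x^2) y'' - x y' + n^2 y = 0 (note the -x y' term, not -2x y') with n^2 = 36, so n = 6; the polynomial solution is T_6(x).
With y = sum_k a_k x^k, matching x^k gives (k+2)(k+1) a_{k+2} = (k^2 - n^2) a_k = (k - 6)(k + 6) a_k. The right side vanishes at k = 6, so the series with the parity of 6 terminates at degree 6.
Standard normalization: leading coefficient of T_n is 2^(n-1), so a_6 = 2^5 = 32. Work downward with a_k = (k+1)(k+2) a_{k+2} / ((k - 6)(k + 6)):
  a_4 = (5)(6)(32) / ((4 - 6)(4 + 6)) = 960/(-20) = -48
  a_2 = (3)(4)(-48) / ((2 - 6)(2 + 6)) = -576/(-32) = 18
  a_0 = (1)(2)(18) / ((0 - 6)(0 + 6)) = 36/(-36) = -1
Hence T_6(x) = 32 x^6 - 48 x^4 + 18 x^2 - 1.

T_6(x); series = 32 x^6 - 48 x^4 + 18 x^2 - 1


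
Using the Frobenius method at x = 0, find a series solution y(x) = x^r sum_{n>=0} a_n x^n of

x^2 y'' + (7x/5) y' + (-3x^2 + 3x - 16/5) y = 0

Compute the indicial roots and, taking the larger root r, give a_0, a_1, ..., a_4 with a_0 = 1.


Write in Frobenius form y'' + (p(x)/x) y' + (q(x)/x^2) y = 0:
  p(x) = 7/5,  q(x) = -3x^2 + 3x - 16/5.
Indicial equation: r(r-1) + (7/5) r + (-16/5) = 0 -> roots r_1 = 8/5, r_2 = -2.
Take r = r_1 = 8/5. Let y(x) = x^r sum_{n>=0} a_n x^n with a_0 = 1.
Substitute y = x^r sum a_n x^n and match x^{r+n}. The recurrence is
  D(n) a_n + 3 a_{n-1} - 3 a_{n-2} = 0,  where D(n) = (r+n)(r+n-1) + (7/5)(r+n) + (-16/5).
  a_n = [-3 a_{n-1} + 3 a_{n-2}] / D(n).
Since the indicial polynomial factors as (r - r_1)(r - r_2), D(n) = (r_1 + n - r_1)(r_1 + n - r_2) = n(n + 18/5).
Evaluating step by step (a_0 = 1):
  n = 1: D(1) = 1(1 + 18/5) = 23/5; numerator = -3(1) = -3; a_1 = (-3)/(23/5) = -15/23
  n = 2: D(2) = 2(2 + 18/5) = 56/5; numerator = -3(-15/23) + 3(1) = 114/23; a_2 = (114/23)/(56/5) = 285/644
  n = 3: D(3) = 3(3 + 18/5) = 99/5; numerator = -3(285/644) + 3(-15/23) = -2115/644; a_3 = (-2115/644)/(99/5) = -1175/7084
  n = 4: D(4) = 4(4 + 18/5) = 152/5; numerator = -3(-1175/7084) + 3(285/644) = 6465/3542; a_4 = (6465/3542)/(152/5) = 32325/538384

r = 8/5; a_0 = 1; a_1 = -15/23; a_2 = 285/644; a_3 = -1175/7084; a_4 = 32325/538384


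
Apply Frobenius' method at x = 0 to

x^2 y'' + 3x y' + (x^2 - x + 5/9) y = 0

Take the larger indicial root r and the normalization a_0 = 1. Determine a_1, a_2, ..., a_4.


Write in Frobenius form y'' + (p(x)/x) y' + (q(x)/x^2) y = 0:
  p(x) = 3,  q(x) = x^2 - x + 5/9.
Indicial equation: r(r-1) + (3) r + (5/9) = 0 -> roots r_1 = -1/3, r_2 = -5/3.
Take r = r_1 = -1/3. Let y(x) = x^r sum_{n>=0} a_n x^n with a_0 = 1.
Substitute y = x^r sum a_n x^n and match x^{r+n}. The recurrence is
  D(n) a_n - 1 a_{n-1} + 1 a_{n-2} = 0,  where D(n) = (r+n)(r+n-1) + (3)(r+n) + (5/9).
  a_n = [1 a_{n-1} - 1 a_{n-2}] / D(n).
Since the indicial polynomial factors as (r - r_1)(r - r_2), D(n) = (r_1 + n - r_1)(r_1 + n - r_2) = n(n + 4/3).
Evaluating step by step (a_0 = 1):
  n = 1: D(1) = 1(1 + 4/3) = 7/3; numerator = 1(1) = 1; a_1 = (1)/(7/3) = 3/7
  n = 2: D(2) = 2(2 + 4/3) = 20/3; numerator = 1(3/7) - 1(1) = -4/7; a_2 = (-4/7)/(20/3) = -3/35
  n = 3: D(3) = 3(3 + 4/3) = 13; numerator = 1(-3/35) - 1(3/7) = -18/35; a_3 = (-18/35)/(13) = -18/455
  n = 4: D(4) = 4(4 + 4/3) = 64/3; numerator = 1(-18/455) - 1(-3/35) = 3/65; a_4 = (3/65)/(64/3) = 9/4160

r = -1/3; a_0 = 1; a_1 = 3/7; a_2 = -3/35; a_3 = -18/455; a_4 = 9/4160


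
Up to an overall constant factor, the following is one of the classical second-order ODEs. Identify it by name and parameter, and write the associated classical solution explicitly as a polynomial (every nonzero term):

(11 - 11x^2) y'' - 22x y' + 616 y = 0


All three coefficients share the factor 11; dividing through by 11 gives  (1 - x^2) y'' - 2x y' + 56 y = 0.
This matches the Legendre equation (1 - x^2) y'' - 2x y' + n(n+1) y = 0 (note the -2x y' term) with n(n+1) = 56, so n = 7; the polynomial solution is P_7(x).
With y = sum_k a_k x^k, matching x^k gives (k+2)(k+1) a_{k+2} = [k(k+1) - n(n+1)] a_k = (k - 7)(k + 8) a_k. The right side vanishes at k = 7, so the series with the parity of 7 terminates at degree 7.
Standard normalization (P_n(1) = 1): leading coefficient (2n)!/(2^n (n!)^2) = 87178291200/(128*25401600) = 429/16, so a_7 = 429/16. Work downward with a_k = (k+1)(k+2) a_{k+2} / ((k - 7)(k + 8)):
  a_5 = (6)(7)(429/16) / ((5 - 7)(5 + 8)) = (9009/8)/(-26) = -693/16
  a_3 = (4)(5)(-693/16) / ((3 - 7)(3 + 8)) = (-3465/4)/(-44) = 315/16
  a_1 = (2)(3)(315/16) / ((1 - 7)(1 + 8)) = (945/8)/(-54) = -35/16
Hence P_7(x) = 429 x^7/16 - 693 x^5/16 + 315 x^3/16 - 35 x/16.

P_7(x); series = 429 x^7/16 - 693 x^5/16 + 315 x^3/16 - 35 x/16


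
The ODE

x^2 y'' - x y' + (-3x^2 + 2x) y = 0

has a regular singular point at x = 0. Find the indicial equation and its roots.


Divide by x^2 to reach normal form y'' + P_1(x) y' + P_2(x) y = 0 with P_1(x) = -1/x and P_2(x) = -3 + 2/x.
x = 0 is a singular point because the y'-coefficient -1/x has a pole at x = 0 and the y-coefficient -3 + 2/x has a pole at x = 0.
It is a regular singular point because x P_1(x) = p(x) = -1 and x^2 P_2(x) = q(x) = -3x^2 + 2x are polynomials, hence analytic at x = 0.
p(0) = -1,  q(0) = 0.
Indicial equation: r(r-1) + p(0) r + q(0) = 0, i.e. r^2 + (p(0) - 1) r + q(0) = 0, i.e. r^2 - 2 r = 0.
Discriminant: (-2)^2 - 4(0) = 4, so r = (2 ± 2)/2.
Solving: r_1 = 2, r_2 = 0.

indicial: r^2 - 2 r = 0; roots r_1 = 2, r_2 = 0


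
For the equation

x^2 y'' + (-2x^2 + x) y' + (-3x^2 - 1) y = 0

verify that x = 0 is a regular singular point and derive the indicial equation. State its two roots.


Divide by x^2 to reach normal form y'' + P_1(x) y' + P_2(x) y = 0 with P_1(x) = -2 + 1/x and P_2(x) = -3 - 1/x^2.
x = 0 is a singular point because the y'-coefficient -2 + 1/x has a pole at x = 0 and the y-coefficient -3 - 1/x^2 has a pole at x = 0.
It is a regular singular point because x P_1(x) = p(x) = 1 - 2x and x^2 P_2(x) = q(x) = -3x^2 - 1 are polynomials, hence analytic at x = 0.
p(0) = 1,  q(0) = -1.
Indicial equation: r(r-1) + p(0) r + q(0) = 0, i.e. r^2 + (p(0) - 1) r + q(0) = 0, i.e. r^2 - 1 = 0.
Discriminant: (0)^2 - 4(-1) = 4, so r = (0 ± 2)/2.
Solving: r_1 = 1, r_2 = -1.

indicial: r^2 - 1 = 0; roots r_1 = 1, r_2 = -1


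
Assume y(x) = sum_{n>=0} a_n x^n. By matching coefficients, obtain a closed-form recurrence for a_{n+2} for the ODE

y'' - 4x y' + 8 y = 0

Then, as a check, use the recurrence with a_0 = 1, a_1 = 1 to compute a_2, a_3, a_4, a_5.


Substitute y = sum_n a_n x^n.
y''(x) has coefficient (n+2)(n+1) a_{n+2} at x^n;
-4 x y'(x) has coefficient -4 n a_n at x^n (shift);
8 y(x) has coefficient 8 a_n at x^n.
Matching x^n: (n+2)(n+1) a_{n+2} + (-4n + 8) a_n = 0.
Thus a_{n+2} = (4n - 8) / ((n+1)(n+2)) * a_n.

Check with a_0 = 1, a_1 = 1 (apply the recurrence for n = 0, 1, 2, 3): a_0 = 1, a_1 = 1, a_2 = -4, a_3 = -2/3, a_4 = 0, a_5 = -2/15.

a_(n+2) = (4n - 8) / ((n+1)(n+2)) * a_n; check: a_0 = 1, a_1 = 1, a_2 = -4, a_3 = -2/3, a_4 = 0, a_5 = -2/15


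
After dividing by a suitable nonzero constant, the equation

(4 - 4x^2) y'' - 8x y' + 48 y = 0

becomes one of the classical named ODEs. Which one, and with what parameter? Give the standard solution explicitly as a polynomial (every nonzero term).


All three coefficients share the factor 4; dividing through by 4 gives  (1 - x^2) y'' - 2x y' + 12 y = 0.
This matches the Legendre equation (1 - x^2) y'' - 2x y' + n(n+1) y = 0 (note the -2x y' term) with n(n+1) = 12, so n = 3; the polynomial solution is P_3(x).
With y = sum_k a_k x^k, matching x^k gives (k+2)(k+1) a_{k+2} = [k(k+1) - n(n+1)] a_k = (k - 3)(k + 4) a_k. The right side vanishes at k = 3, so the series with the parity of 3 terminates at degree 3.
Standard normalization (P_n(1) = 1): leading coefficient (2n)!/(2^n (n!)^2) = 720/(8*36) = 5/2, so a_3 = 5/2. Work downward with a_k = (k+1)(k+2) a_{k+2} / ((k - 3)(k + 4)):
  a_1 = (2)(3)(5/2) / ((1 - 3)(1 + 4)) = 15/(-10) = -3/2
Hence P_3(x) = 5 x^3/2 - 3 x/2.

P_3(x); series = 5 x^3/2 - 3 x/2


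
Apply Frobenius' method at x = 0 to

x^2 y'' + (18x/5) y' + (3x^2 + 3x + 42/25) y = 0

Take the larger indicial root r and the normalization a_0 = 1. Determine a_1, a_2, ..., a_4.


Write in Frobenius form y'' + (p(x)/x) y' + (q(x)/x^2) y = 0:
  p(x) = 18/5,  q(x) = 3x^2 + 3x + 42/25.
Indicial equation: r(r-1) + (18/5) r + (42/25) = 0 -> roots r_1 = -6/5, r_2 = -7/5.
Take r = r_1 = -6/5. Let y(x) = x^r sum_{n>=0} a_n x^n with a_0 = 1.
Substitute y = x^r sum a_n x^n and match x^{r+n}. The recurrence is
  D(n) a_n + 3 a_{n-1} + 3 a_{n-2} = 0,  where D(n) = (r+n)(r+n-1) + (18/5)(r+n) + (42/25).
  a_n = [-3 a_{n-1} - 3 a_{n-2}] / D(n).
Since the indicial polynomial factors as (r - r_1)(r - r_2), D(n) = (r_1 + n - r_1)(r_1 + n - r_2) = n(n + 1/5).
Evaluating step by step (a_0 = 1):
  n = 1: D(1) = 1(1 + 1/5) = 6/5; numerator = -3(1) = -3; a_1 = (-3)/(6/5) = -5/2
  n = 2: D(2) = 2(2 + 1/5) = 22/5; numerator = -3(-5/2) - 3(1) = 9/2; a_2 = (9/2)/(22/5) = 45/44
  n = 3: D(3) = 3(3 + 1/5) = 48/5; numerator = -3(45/44) - 3(-5/2) = 195/44; a_3 = (195/44)/(48/5) = 325/704
  n = 4: D(4) = 4(4 + 1/5) = 84/5; numerator = -3(325/704) - 3(45/44) = -285/64; a_4 = (-285/64)/(84/5) = -475/1792

r = -6/5; a_0 = 1; a_1 = -5/2; a_2 = 45/44; a_3 = 325/704; a_4 = -475/1792


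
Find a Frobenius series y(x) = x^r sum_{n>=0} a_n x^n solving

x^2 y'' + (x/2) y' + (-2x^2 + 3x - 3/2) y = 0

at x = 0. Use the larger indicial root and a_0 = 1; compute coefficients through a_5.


Write in Frobenius form y'' + (p(x)/x) y' + (q(x)/x^2) y = 0:
  p(x) = 1/2,  q(x) = -2x^2 + 3x - 3/2.
Indicial equation: r(r-1) + (1/2) r + (-3/2) = 0 -> roots r_1 = 3/2, r_2 = -1.
Take r = r_1 = 3/2. Let y(x) = x^r sum_{n>=0} a_n x^n with a_0 = 1.
Substitute y = x^r sum a_n x^n and match x^{r+n}. The recurrence is
  D(n) a_n + 3 a_{n-1} - 2 a_{n-2} = 0,  where D(n) = (r+n)(r+n-1) + (1/2)(r+n) + (-3/2).
  a_n = [-3 a_{n-1} + 2 a_{n-2}] / D(n).
Since the indicial polynomial factors as (r - r_1)(r - r_2), D(n) = (r_1 + n - r_1)(r_1 + n - r_2) = n(n + 5/2).
Evaluating step by step (a_0 = 1):
  n = 1: D(1) = 1(1 + 5/2) = 7/2; numerator = -3(1) = -3; a_1 = (-3)/(7/2) = -6/7
  n = 2: D(2) = 2(2 + 5/2) = 9; numerator = -3(-6/7) + 2(1) = 32/7; a_2 = (32/7)/(9) = 32/63
  n = 3: D(3) = 3(3 + 5/2) = 33/2; numerator = -3(32/63) + 2(-6/7) = -68/21; a_3 = (-68/21)/(33/2) = -136/693
  n = 4: D(4) = 4(4 + 5/2) = 26; numerator = -3(-136/693) + 2(32/63) = 1112/693; a_4 = (1112/693)/(26) = 556/9009
  n = 5: D(5) = 5(5 + 5/2) = 75/2; numerator = -3(556/9009) + 2(-136/693) = -5204/9009; a_5 = (-5204/9009)/(75/2) = -10408/675675

r = 3/2; a_0 = 1; a_1 = -6/7; a_2 = 32/63; a_3 = -136/693; a_4 = 556/9009; a_5 = -10408/675675


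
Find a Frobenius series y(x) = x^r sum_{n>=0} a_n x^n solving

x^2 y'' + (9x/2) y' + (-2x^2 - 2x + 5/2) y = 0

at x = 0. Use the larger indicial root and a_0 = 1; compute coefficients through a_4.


Write in Frobenius form y'' + (p(x)/x) y' + (q(x)/x^2) y = 0:
  p(x) = 9/2,  q(x) = -2x^2 - 2x + 5/2.
Indicial equation: r(r-1) + (9/2) r + (5/2) = 0 -> roots r_1 = -1, r_2 = -5/2.
Take r = r_1 = -1. Let y(x) = x^r sum_{n>=0} a_n x^n with a_0 = 1.
Substitute y = x^r sum a_n x^n and match x^{r+n}. The recurrence is
  D(n) a_n - 2 a_{n-1} - 2 a_{n-2} = 0,  where D(n) = (r+n)(r+n-1) + (9/2)(r+n) + (5/2).
  a_n = [2 a_{n-1} + 2 a_{n-2}] / D(n).
Since the indicial polynomial factors as (r - r_1)(r - r_2), D(n) = (r_1 + n - r_1)(r_1 + n - r_2) = n(n + 3/2).
Evaluating step by step (a_0 = 1):
  n = 1: D(1) = 1(1 + 3/2) = 5/2; numerator = 2(1) = 2; a_1 = (2)/(5/2) = 4/5
  n = 2: D(2) = 2(2 + 3/2) = 7; numerator = 2(4/5) + 2(1) = 18/5; a_2 = (18/5)/(7) = 18/35
  n = 3: D(3) = 3(3 + 3/2) = 27/2; numerator = 2(18/35) + 2(4/5) = 92/35; a_3 = (92/35)/(27/2) = 184/945
  n = 4: D(4) = 4(4 + 3/2) = 22; numerator = 2(184/945) + 2(18/35) = 268/189; a_4 = (268/189)/(22) = 134/2079

r = -1; a_0 = 1; a_1 = 4/5; a_2 = 18/35; a_3 = 184/945; a_4 = 134/2079


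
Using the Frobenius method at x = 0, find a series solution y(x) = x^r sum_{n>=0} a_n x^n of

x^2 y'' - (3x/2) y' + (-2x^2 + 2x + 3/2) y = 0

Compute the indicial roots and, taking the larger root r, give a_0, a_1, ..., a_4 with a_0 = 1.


Write in Frobenius form y'' + (p(x)/x) y' + (q(x)/x^2) y = 0:
  p(x) = -3/2,  q(x) = -2x^2 + 2x + 3/2.
Indicial equation: r(r-1) + (-3/2) r + (3/2) = 0 -> roots r_1 = 3/2, r_2 = 1.
Take r = r_1 = 3/2. Let y(x) = x^r sum_{n>=0} a_n x^n with a_0 = 1.
Substitute y = x^r sum a_n x^n and match x^{r+n}. The recurrence is
  D(n) a_n + 2 a_{n-1} - 2 a_{n-2} = 0,  where D(n) = (r+n)(r+n-1) + (-3/2)(r+n) + (3/2).
  a_n = [-2 a_{n-1} + 2 a_{n-2}] / D(n).
Since the indicial polynomial factors as (r - r_1)(r - r_2), D(n) = (r_1 + n - r_1)(r_1 + n - r_2) = n(n + 1/2).
Evaluating step by step (a_0 = 1):
  n = 1: D(1) = 1(1 + 1/2) = 3/2; numerator = -2(1) = -2; a_1 = (-2)/(3/2) = -4/3
  n = 2: D(2) = 2(2 + 1/2) = 5; numerator = -2(-4/3) + 2(1) = 14/3; a_2 = (14/3)/(5) = 14/15
  n = 3: D(3) = 3(3 + 1/2) = 21/2; numerator = -2(14/15) + 2(-4/3) = -68/15; a_3 = (-68/15)/(21/2) = -136/315
  n = 4: D(4) = 4(4 + 1/2) = 18; numerator = -2(-136/315) + 2(14/15) = 172/63; a_4 = (172/63)/(18) = 86/567

r = 3/2; a_0 = 1; a_1 = -4/3; a_2 = 14/15; a_3 = -136/315; a_4 = 86/567


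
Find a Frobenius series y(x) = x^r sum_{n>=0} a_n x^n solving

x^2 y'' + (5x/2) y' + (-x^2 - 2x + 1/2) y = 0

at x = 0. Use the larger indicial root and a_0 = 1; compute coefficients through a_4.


Write in Frobenius form y'' + (p(x)/x) y' + (q(x)/x^2) y = 0:
  p(x) = 5/2,  q(x) = -x^2 - 2x + 1/2.
Indicial equation: r(r-1) + (5/2) r + (1/2) = 0 -> roots r_1 = -1/2, r_2 = -1.
Take r = r_1 = -1/2. Let y(x) = x^r sum_{n>=0} a_n x^n with a_0 = 1.
Substitute y = x^r sum a_n x^n and match x^{r+n}. The recurrence is
  D(n) a_n - 2 a_{n-1} - 1 a_{n-2} = 0,  where D(n) = (r+n)(r+n-1) + (5/2)(r+n) + (1/2).
  a_n = [2 a_{n-1} + 1 a_{n-2}] / D(n).
Since the indicial polynomial factors as (r - r_1)(r - r_2), D(n) = (r_1 + n - r_1)(r_1 + n - r_2) = n(n + 1/2).
Evaluating step by step (a_0 = 1):
  n = 1: D(1) = 1(1 + 1/2) = 3/2; numerator = 2(1) = 2; a_1 = (2)/(3/2) = 4/3
  n = 2: D(2) = 2(2 + 1/2) = 5; numerator = 2(4/3) + 1(1) = 11/3; a_2 = (11/3)/(5) = 11/15
  n = 3: D(3) = 3(3 + 1/2) = 21/2; numerator = 2(11/15) + 1(4/3) = 14/5; a_3 = (14/5)/(21/2) = 4/15
  n = 4: D(4) = 4(4 + 1/2) = 18; numerator = 2(4/15) + 1(11/15) = 19/15; a_4 = (19/15)/(18) = 19/270

r = -1/2; a_0 = 1; a_1 = 4/3; a_2 = 11/15; a_3 = 4/15; a_4 = 19/270


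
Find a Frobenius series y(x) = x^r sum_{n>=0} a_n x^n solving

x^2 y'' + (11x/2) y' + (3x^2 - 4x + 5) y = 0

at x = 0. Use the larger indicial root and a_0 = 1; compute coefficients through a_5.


Write in Frobenius form y'' + (p(x)/x) y' + (q(x)/x^2) y = 0:
  p(x) = 11/2,  q(x) = 3x^2 - 4x + 5.
Indicial equation: r(r-1) + (11/2) r + (5) = 0 -> roots r_1 = -2, r_2 = -5/2.
Take r = r_1 = -2. Let y(x) = x^r sum_{n>=0} a_n x^n with a_0 = 1.
Substitute y = x^r sum a_n x^n and match x^{r+n}. The recurrence is
  D(n) a_n - 4 a_{n-1} + 3 a_{n-2} = 0,  where D(n) = (r+n)(r+n-1) + (11/2)(r+n) + (5).
  a_n = [4 a_{n-1} - 3 a_{n-2}] / D(n).
Since the indicial polynomial factors as (r - r_1)(r - r_2), D(n) = (r_1 + n - r_1)(r_1 + n - r_2) = n(n + 1/2).
Evaluating step by step (a_0 = 1):
  n = 1: D(1) = 1(1 + 1/2) = 3/2; numerator = 4(1) = 4; a_1 = (4)/(3/2) = 8/3
  n = 2: D(2) = 2(2 + 1/2) = 5; numerator = 4(8/3) - 3(1) = 23/3; a_2 = (23/3)/(5) = 23/15
  n = 3: D(3) = 3(3 + 1/2) = 21/2; numerator = 4(23/15) - 3(8/3) = -28/15; a_3 = (-28/15)/(21/2) = -8/45
  n = 4: D(4) = 4(4 + 1/2) = 18; numerator = 4(-8/45) - 3(23/15) = -239/45; a_4 = (-239/45)/(18) = -239/810
  n = 5: D(5) = 5(5 + 1/2) = 55/2; numerator = 4(-239/810) - 3(-8/45) = -262/405; a_5 = (-262/405)/(55/2) = -524/22275

r = -2; a_0 = 1; a_1 = 8/3; a_2 = 23/15; a_3 = -8/45; a_4 = -239/810; a_5 = -524/22275


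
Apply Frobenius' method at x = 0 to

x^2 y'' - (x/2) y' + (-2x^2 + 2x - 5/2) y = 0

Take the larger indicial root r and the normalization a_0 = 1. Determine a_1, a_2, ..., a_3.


Write in Frobenius form y'' + (p(x)/x) y' + (q(x)/x^2) y = 0:
  p(x) = -1/2,  q(x) = -2x^2 + 2x - 5/2.
Indicial equation: r(r-1) + (-1/2) r + (-5/2) = 0 -> roots r_1 = 5/2, r_2 = -1.
Take r = r_1 = 5/2. Let y(x) = x^r sum_{n>=0} a_n x^n with a_0 = 1.
Substitute y = x^r sum a_n x^n and match x^{r+n}. The recurrence is
  D(n) a_n + 2 a_{n-1} - 2 a_{n-2} = 0,  where D(n) = (r+n)(r+n-1) + (-1/2)(r+n) + (-5/2).
  a_n = [-2 a_{n-1} + 2 a_{n-2}] / D(n).
Since the indicial polynomial factors as (r - r_1)(r - r_2), D(n) = (r_1 + n - r_1)(r_1 + n - r_2) = n(n + 7/2).
Evaluating step by step (a_0 = 1):
  n = 1: D(1) = 1(1 + 7/2) = 9/2; numerator = -2(1) = -2; a_1 = (-2)/(9/2) = -4/9
  n = 2: D(2) = 2(2 + 7/2) = 11; numerator = -2(-4/9) + 2(1) = 26/9; a_2 = (26/9)/(11) = 26/99
  n = 3: D(3) = 3(3 + 7/2) = 39/2; numerator = -2(26/99) + 2(-4/9) = -140/99; a_3 = (-140/99)/(39/2) = -280/3861

r = 5/2; a_0 = 1; a_1 = -4/9; a_2 = 26/99; a_3 = -280/3861


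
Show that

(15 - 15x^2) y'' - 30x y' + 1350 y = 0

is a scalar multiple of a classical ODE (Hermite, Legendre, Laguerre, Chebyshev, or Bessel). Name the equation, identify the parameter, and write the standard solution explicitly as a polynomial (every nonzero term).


All three coefficients share the factor 15; dividing through by 15 gives  (1 - x^2) y'' - 2x y' + 90 y = 0.
This matches the Legendre equation (1 - x^2) y'' - 2x y' + n(n+1) y = 0 (note the -2x y' term) with n(n+1) = 90, so n = 9; the polynomial solution is P_9(x).
With y = sum_k a_k x^k, matching x^k gives (k+2)(k+1) a_{k+2} = [k(k+1) - n(n+1)] a_k = (k - 9)(k + 10) a_k. The right side vanishes at k = 9, so the series with the parity of 9 terminates at degree 9.
Standard normalization (P_n(1) = 1): leading coefficient (2n)!/(2^n (n!)^2) = 6402373705728000/(512*131681894400) = 12155/128, so a_9 = 12155/128. Work downward with a_k = (k+1)(k+2) a_{k+2} / ((k - 9)(k + 10)):
  a_7 = (8)(9)(12155/128) / ((7 - 9)(7 + 10)) = (109395/16)/(-34) = -6435/32
  a_5 = (6)(7)(-6435/32) / ((5 - 9)(5 + 10)) = (-135135/16)/(-60) = 9009/64
  a_3 = (4)(5)(9009/64) / ((3 - 9)(3 + 10)) = (45045/16)/(-78) = -1155/32
  a_1 = (2)(3)(-1155/32) / ((1 - 9)(1 + 10)) = (-3465/16)/(-88) = 315/128
Hence P_9(x) = 12155 x^9/128 - 6435 x^7/32 + 9009 x^5/64 - 1155 x^3/32 + 315 x/128.

P_9(x); series = 12155 x^9/128 - 6435 x^7/32 + 9009 x^5/64 - 1155 x^3/32 + 315 x/128


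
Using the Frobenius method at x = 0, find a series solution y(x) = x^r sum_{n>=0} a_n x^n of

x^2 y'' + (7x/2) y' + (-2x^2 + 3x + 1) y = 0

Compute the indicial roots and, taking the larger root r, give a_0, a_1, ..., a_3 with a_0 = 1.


Write in Frobenius form y'' + (p(x)/x) y' + (q(x)/x^2) y = 0:
  p(x) = 7/2,  q(x) = -2x^2 + 3x + 1.
Indicial equation: r(r-1) + (7/2) r + (1) = 0 -> roots r_1 = -1/2, r_2 = -2.
Take r = r_1 = -1/2. Let y(x) = x^r sum_{n>=0} a_n x^n with a_0 = 1.
Substitute y = x^r sum a_n x^n and match x^{r+n}. The recurrence is
  D(n) a_n + 3 a_{n-1} - 2 a_{n-2} = 0,  where D(n) = (r+n)(r+n-1) + (7/2)(r+n) + (1).
  a_n = [-3 a_{n-1} + 2 a_{n-2}] / D(n).
Since the indicial polynomial factors as (r - r_1)(r - r_2), D(n) = (r_1 + n - r_1)(r_1 + n - r_2) = n(n + 3/2).
Evaluating step by step (a_0 = 1):
  n = 1: D(1) = 1(1 + 3/2) = 5/2; numerator = -3(1) = -3; a_1 = (-3)/(5/2) = -6/5
  n = 2: D(2) = 2(2 + 3/2) = 7; numerator = -3(-6/5) + 2(1) = 28/5; a_2 = (28/5)/(7) = 4/5
  n = 3: D(3) = 3(3 + 3/2) = 27/2; numerator = -3(4/5) + 2(-6/5) = -24/5; a_3 = (-24/5)/(27/2) = -16/45

r = -1/2; a_0 = 1; a_1 = -6/5; a_2 = 4/5; a_3 = -16/45


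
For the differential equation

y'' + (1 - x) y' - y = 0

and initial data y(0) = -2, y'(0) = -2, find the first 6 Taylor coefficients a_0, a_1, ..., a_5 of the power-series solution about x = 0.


Ansatz: y(x) = sum_{n>=0} a_n x^n, so y'(x) = sum_{n>=1} n a_n x^(n-1) and y''(x) = sum_{n>=2} n(n-1) a_n x^(n-2).
Substitute into P(x) y'' + Q(x) y' + R(x) y = 0 with P(x) = 1, Q(x) = 1 - x, R(x) = -1, and match powers of x.
Initial conditions: a_0 = -2, a_1 = -2.
Setting the coefficient of each power of x to zero and solving order by order (substituting the coefficients already found):
  x^0: 2 a_2 + a_1 - a_0 = 0  ->  2 a_2 = -a_1 + a_0 = 0  ->  a_2 = 0
  x^1: 6 a_3 + 2 a_2 - 2 a_1 = 0  ->  6 a_3 = -2 a_2 + 2 a_1 = -4  ->  a_3 = -2/3
  x^2: 12 a_4 + 3 a_3 - 3 a_2 = 0  ->  12 a_4 = -3 a_3 + 3 a_2 = 2  ->  a_4 = 1/6
  x^3: 20 a_5 + 4 a_4 - 4 a_3 = 0  ->  20 a_5 = -4 a_4 + 4 a_3 = -10/3  ->  a_5 = -1/6
Truncated series: y(x) = -2 - 2 x - (2/3) x^3 + (1/6) x^4 - (1/6) x^5 + O(x^6).

a_0 = -2; a_1 = -2; a_2 = 0; a_3 = -2/3; a_4 = 1/6; a_5 = -1/6


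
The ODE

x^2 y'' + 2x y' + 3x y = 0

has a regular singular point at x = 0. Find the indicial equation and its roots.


Divide by x^2 to reach normal form y'' + P_1(x) y' + P_2(x) y = 0 with P_1(x) = 2/x and P_2(x) = 3/x.
x = 0 is a singular point because the y'-coefficient 2/x has a pole at x = 0 and the y-coefficient 3/x has a pole at x = 0.
It is a regular singular point because x P_1(x) = p(x) = 2 and x^2 P_2(x) = q(x) = 3x are polynomials, hence analytic at x = 0.
p(0) = 2,  q(0) = 0.
Indicial equation: r(r-1) + p(0) r + q(0) = 0, i.e. r^2 + (p(0) - 1) r + q(0) = 0, i.e. r^2 + 1 r = 0.
Discriminant: (1)^2 - 4(0) = 1, so r = (-1 ± 1)/2.
Solving: r_1 = 0, r_2 = -1.

indicial: r^2 + 1 r = 0; roots r_1 = 0, r_2 = -1
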